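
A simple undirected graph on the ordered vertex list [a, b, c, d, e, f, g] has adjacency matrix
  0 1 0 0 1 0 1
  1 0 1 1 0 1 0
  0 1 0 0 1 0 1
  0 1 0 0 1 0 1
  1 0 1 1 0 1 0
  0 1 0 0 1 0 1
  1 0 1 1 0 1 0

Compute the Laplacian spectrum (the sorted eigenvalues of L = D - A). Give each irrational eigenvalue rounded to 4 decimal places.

[0, 3, 3, 3, 4, 4, 7]

With the vertex order [a, b, c, d, e, f, g], the degrees are [3, 4, 3, 3, 4, 3, 4], giving D = diag(3, 4, 3, 3, 4, 3, 4) and L = D - A. Diagonalising L (or applying a numerical eigensolver to the 7x7 matrix) gives the spectrum above. The single zero eigenvalue shows the graph is connected. The eigenvalues sum to 24, which equals trace(L) = 2|E|.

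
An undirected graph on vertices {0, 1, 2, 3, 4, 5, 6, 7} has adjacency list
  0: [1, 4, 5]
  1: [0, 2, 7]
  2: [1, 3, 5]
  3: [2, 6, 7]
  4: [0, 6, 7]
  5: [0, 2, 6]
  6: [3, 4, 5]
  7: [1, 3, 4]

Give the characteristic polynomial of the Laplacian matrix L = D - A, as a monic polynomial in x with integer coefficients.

Each diagonal entry of L is the vertex degree and each off-diagonal entry is -1 where an edge is present, 0 otherwise; in the order [0, 1, 2, 3, 4, 5, 6, 7] the diagonal is [3, 3, 3, 3, 3, 3, 3, 3]. L has integer entries, so p(x) = det(xI - L) has integer coefficients. Expanding the determinant yields x^8 - 24x^7 + 240x^6 - 1296x^5 + 4080x^4 - 7488x^3 + 7424x^2 - 3072x. The coefficient of x^7 equals -trace(L) = -24, matching the sum of degrees. By the matrix-tree theorem the graph has (1/8) * product of the nonzero eigenvalues = 384 spanning trees.

x^8 - 24x^7 + 240x^6 - 1296x^5 + 4080x^4 - 7488x^3 + 7424x^2 - 3072x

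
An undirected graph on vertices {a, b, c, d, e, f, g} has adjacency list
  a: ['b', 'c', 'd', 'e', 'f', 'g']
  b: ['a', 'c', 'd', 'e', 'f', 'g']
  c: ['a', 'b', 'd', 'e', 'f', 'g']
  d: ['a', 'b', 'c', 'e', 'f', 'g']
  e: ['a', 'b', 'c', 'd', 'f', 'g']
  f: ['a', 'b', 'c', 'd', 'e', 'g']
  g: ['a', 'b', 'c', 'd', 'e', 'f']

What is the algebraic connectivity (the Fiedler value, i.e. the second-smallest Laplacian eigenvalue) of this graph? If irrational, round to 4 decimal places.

Each diagonal entry of L is the vertex degree and each off-diagonal entry is -1 where an edge is present, 0 otherwise; in the order [a, b, c, d, e, f, g] the diagonal is [6, 6, 6, 6, 6, 6, 6]. Computing the eigenvalues of L and sorting gives [0, 7, 7, 7, 7, 7, 7]. The Fiedler value lambda_2 = 7 is strictly positive, so the graph is connected.

7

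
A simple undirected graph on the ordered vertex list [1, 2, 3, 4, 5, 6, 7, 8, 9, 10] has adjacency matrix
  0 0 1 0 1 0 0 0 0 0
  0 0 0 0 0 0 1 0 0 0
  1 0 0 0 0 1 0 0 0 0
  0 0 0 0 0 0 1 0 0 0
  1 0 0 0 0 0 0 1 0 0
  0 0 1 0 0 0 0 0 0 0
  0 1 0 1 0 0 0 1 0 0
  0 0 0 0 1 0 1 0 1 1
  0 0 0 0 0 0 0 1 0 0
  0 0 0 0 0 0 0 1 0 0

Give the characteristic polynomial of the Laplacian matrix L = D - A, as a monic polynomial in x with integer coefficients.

x^10 - 18x^9 + 132x^8 - 514x^7 + 1162x^6 - 1570x^5 + 1258x^4 - 568x^3 + 127x^2 - 10x

Reading degrees in the order [1, 2, 3, 4, 5, 6, 7, 8, 9, 10] gives [2, 1, 2, 1, 2, 1, 3, 4, 1, 1]; set D = diag(2, 1, 2, 1, 2, 1, 3, 4, 1, 1) and form L = D - A. Computing det(xI - L) by cofactor expansion (or equivalently via sum-over-permutations) gives x^10 - 18x^9 + 132x^8 - 514x^7 + 1162x^6 - 1570x^5 + 1258x^4 - 568x^3 + 127x^2 - 10x. Since p(0) = det(-L) = 0, x divides p(x). The eigenvalues sum to 18, which equals trace(L) = 2|E|.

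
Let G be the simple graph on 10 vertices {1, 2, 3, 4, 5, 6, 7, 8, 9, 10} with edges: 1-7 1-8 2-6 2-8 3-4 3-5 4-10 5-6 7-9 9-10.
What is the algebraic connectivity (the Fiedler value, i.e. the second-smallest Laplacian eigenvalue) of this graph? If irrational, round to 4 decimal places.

Reading degrees in the order [1, 2, 3, 4, 5, 6, 7, 8, 9, 10] gives [2, 2, 2, 2, 2, 2, 2, 2, 2, 2]; set D = diag(2, 2, 2, 2, 2, 2, 2, 2, 2, 2) and form L = D - A. The sorted Laplacian eigenvalues are [0, 0.3820, 0.3820, 1.3820, 1.3820, 2.6180, 2.6180, 3.6180, 3.6180, 4]; the algebraic connectivity is the second entry, 0.3820.

0.3820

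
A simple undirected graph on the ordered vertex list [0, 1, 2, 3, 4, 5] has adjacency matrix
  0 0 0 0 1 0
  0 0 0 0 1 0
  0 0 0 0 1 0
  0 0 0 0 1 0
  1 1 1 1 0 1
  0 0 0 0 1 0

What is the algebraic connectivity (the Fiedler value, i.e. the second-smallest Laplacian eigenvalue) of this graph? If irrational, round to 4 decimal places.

1

With the vertex order [0, 1, 2, 3, 4, 5], the degrees are [1, 1, 1, 1, 5, 1], giving D = diag(1, 1, 1, 1, 5, 1) and L = D - A. Computing the eigenvalues of L and sorting gives [0, 1, 1, 1, 1, 6]. The Fiedler value lambda_2 = 1 is strictly positive, so the graph is connected. There is one zero in the spectrum, matching the 1 component.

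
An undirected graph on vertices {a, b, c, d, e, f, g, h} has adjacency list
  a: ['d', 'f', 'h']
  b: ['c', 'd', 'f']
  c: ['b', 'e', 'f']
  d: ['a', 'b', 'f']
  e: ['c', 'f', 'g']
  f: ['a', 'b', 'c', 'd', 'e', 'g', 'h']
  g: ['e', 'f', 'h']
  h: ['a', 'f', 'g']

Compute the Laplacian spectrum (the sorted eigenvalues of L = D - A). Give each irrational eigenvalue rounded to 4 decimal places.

[0, 1.7530, 1.7530, 3.4450, 3.4450, 4.8019, 4.8019, 8]

Reading degrees in the order [a, b, c, d, e, f, g, h] gives [3, 3, 3, 3, 3, 7, 3, 3]; set D = diag(3, 3, 3, 3, 3, 7, 3, 3) and form L = D - A. L is symmetric positive semidefinite, so every eigenvalue is real and nonnegative. The eigenvalues sum to 28, which equals trace(L) = 2|E|. There is one zero in the spectrum, matching the 1 component.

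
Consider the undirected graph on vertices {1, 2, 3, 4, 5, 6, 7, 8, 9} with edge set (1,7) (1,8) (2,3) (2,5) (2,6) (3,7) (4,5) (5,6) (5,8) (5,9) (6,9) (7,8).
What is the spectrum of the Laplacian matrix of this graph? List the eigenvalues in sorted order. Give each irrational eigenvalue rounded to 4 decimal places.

Reading degrees in the order [1, 2, 3, 4, 5, 6, 7, 8, 9] gives [2, 3, 2, 1, 5, 3, 3, 3, 2]; set D = diag(2, 3, 2, 1, 5, 3, 3, 3, 2) and form L = D - A. Diagonalising L (or applying a numerical eigensolver to the 9x9 matrix) gives the spectrum above. By the matrix-tree theorem the graph has (1/9) * product of the nonzero eigenvalues = 103 spanning trees.

[0, 0.5802, 1.0215, 1.4701, 2.7775, 3.3546, 4.0397, 4.5648, 6.1914]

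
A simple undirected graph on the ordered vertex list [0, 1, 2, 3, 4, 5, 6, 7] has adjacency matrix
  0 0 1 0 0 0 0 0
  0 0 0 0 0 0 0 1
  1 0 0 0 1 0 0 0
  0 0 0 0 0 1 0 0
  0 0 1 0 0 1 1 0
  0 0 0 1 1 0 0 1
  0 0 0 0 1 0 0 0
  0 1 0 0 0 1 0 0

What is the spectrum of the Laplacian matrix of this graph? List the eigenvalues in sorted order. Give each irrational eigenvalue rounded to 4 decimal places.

[0, 0.2509, 0.5858, 0.7287, 2, 2.3349, 3.4142, 4.6855]

With the vertex order [0, 1, 2, 3, 4, 5, 6, 7], the degrees are [1, 1, 2, 1, 3, 3, 1, 2], giving D = diag(1, 1, 2, 1, 3, 3, 1, 2) and L = D - A. L is symmetric positive semidefinite, so every eigenvalue is real and nonnegative. The single zero eigenvalue shows the graph is connected. The largest eigenvalue, 4.6855, is at most the vertex count 8.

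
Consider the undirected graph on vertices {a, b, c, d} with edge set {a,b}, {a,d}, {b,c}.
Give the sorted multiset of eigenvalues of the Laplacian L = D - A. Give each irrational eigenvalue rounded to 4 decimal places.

[0, 0.5858, 2, 3.4142]

Each diagonal entry of L is the vertex degree and each off-diagonal entry is -1 where an edge is present, 0 otherwise; in the order [a, b, c, d] the diagonal is [2, 2, 1, 1]. Diagonalising L (or applying a numerical eigensolver to the 4x4 matrix) gives the spectrum above. The single zero eigenvalue shows the graph is connected. There is one zero in the spectrum, matching the 1 component.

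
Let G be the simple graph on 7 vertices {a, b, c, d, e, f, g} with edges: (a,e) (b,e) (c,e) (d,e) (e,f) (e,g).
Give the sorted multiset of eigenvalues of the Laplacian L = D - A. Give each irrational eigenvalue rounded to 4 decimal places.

Reading degrees in the order [a, b, c, d, e, f, g] gives [1, 1, 1, 1, 6, 1, 1]; set D = diag(1, 1, 1, 1, 6, 1, 1) and form L = D - A. The multiplicity of 0 as a Laplacian eigenvalue equals the number of connected components. The single zero eigenvalue shows the graph is connected.

[0, 1, 1, 1, 1, 1, 7]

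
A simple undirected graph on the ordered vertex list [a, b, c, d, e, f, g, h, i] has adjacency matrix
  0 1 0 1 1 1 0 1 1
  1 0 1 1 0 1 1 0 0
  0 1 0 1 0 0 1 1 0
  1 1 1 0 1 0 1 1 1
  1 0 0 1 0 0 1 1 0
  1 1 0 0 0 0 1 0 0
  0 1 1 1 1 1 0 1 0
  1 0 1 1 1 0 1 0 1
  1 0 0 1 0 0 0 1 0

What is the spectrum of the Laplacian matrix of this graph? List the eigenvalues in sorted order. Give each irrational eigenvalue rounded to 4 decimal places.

Each diagonal entry of L is the vertex degree and each off-diagonal entry is -1 where an edge is present, 0 otherwise; in the order [a, b, c, d, e, f, g, h, i] the diagonal is [6, 5, 4, 7, 4, 3, 6, 6, 3]. L is symmetric positive semidefinite, so every eigenvalue is real and nonnegative. The single zero eigenvalue shows the graph is connected. There is one zero in the spectrum, matching the 1 component. The eigenvalues sum to 44, which equals trace(L) = 2|E|.

[0, 2.4245, 3.1001, 3.7017, 5.5025, 6.4033, 6.7416, 7.9017, 8.2244]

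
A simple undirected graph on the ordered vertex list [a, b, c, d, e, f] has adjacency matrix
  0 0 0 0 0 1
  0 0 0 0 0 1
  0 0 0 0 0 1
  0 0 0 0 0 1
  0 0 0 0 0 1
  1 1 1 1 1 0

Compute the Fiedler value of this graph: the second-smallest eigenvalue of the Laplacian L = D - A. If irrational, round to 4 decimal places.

With the vertex order [a, b, c, d, e, f], the degrees are [1, 1, 1, 1, 1, 5], giving D = diag(1, 1, 1, 1, 1, 5) and L = D - A. The sorted Laplacian eigenvalues are [0, 1, 1, 1, 1, 6]; the algebraic connectivity is the second entry, 1.

1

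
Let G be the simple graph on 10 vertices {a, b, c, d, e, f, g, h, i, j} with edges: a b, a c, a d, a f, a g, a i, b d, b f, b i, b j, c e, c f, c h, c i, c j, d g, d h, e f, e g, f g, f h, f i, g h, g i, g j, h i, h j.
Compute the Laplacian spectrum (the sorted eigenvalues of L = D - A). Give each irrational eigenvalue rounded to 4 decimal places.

With the vertex order [a, b, c, d, e, f, g, h, i, j], the degrees are [6, 5, 6, 4, 3, 7, 7, 6, 6, 4], giving D = diag(6, 5, 6, 4, 3, 7, 7, 6, 6, 4) and L = D - A. L is symmetric positive semidefinite, so every eigenvalue is real and nonnegative. There is one zero in the spectrum, matching the 1 component. The largest eigenvalue, 9.0693, is at most the vertex count 10.

[0, 2.6833, 3.6857, 4.4632, 5.0365, 6.3994, 6.6910, 7.5337, 8.4379, 9.0693]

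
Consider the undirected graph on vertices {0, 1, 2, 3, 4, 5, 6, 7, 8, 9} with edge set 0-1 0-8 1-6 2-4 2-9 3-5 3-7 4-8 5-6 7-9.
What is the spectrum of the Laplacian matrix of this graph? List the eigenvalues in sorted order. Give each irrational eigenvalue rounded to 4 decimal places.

Reading degrees in the order [0, 1, 2, 3, 4, 5, 6, 7, 8, 9] gives [2, 2, 2, 2, 2, 2, 2, 2, 2, 2]; set D = diag(2, 2, 2, 2, 2, 2, 2, 2, 2, 2) and form L = D - A. The multiplicity of 0 as a Laplacian eigenvalue equals the number of connected components. The largest eigenvalue, 4, is at most the vertex count 10.

[0, 0.3820, 0.3820, 1.3820, 1.3820, 2.6180, 2.6180, 3.6180, 3.6180, 4]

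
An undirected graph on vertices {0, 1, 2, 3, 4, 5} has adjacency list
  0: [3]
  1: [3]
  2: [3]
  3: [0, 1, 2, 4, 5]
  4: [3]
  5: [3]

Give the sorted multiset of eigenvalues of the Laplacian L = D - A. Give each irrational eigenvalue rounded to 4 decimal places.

With the vertex order [0, 1, 2, 3, 4, 5], the degrees are [1, 1, 1, 5, 1, 1], giving D = diag(1, 1, 1, 5, 1, 1) and L = D - A. Since every row of L sums to 0, the all-ones vector is in the kernel and 0 is an eigenvalue. The single zero eigenvalue shows the graph is connected. By the matrix-tree theorem the graph has (1/6) * product of the nonzero eigenvalues = 1 spanning tree.

[0, 1, 1, 1, 1, 6]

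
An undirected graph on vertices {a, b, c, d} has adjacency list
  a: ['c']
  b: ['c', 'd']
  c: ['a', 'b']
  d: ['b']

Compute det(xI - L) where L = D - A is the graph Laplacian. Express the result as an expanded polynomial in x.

Each diagonal entry of L is the vertex degree and each off-diagonal entry is -1 where an edge is present, 0 otherwise; in the order [a, b, c, d] the diagonal is [1, 2, 2, 1]. L has integer entries, so p(x) = det(xI - L) has integer coefficients. Expanding the determinant yields x^4 - 6x^3 + 10x^2 - 4x. The coefficient of x^3 equals -trace(L) = -6, matching the sum of degrees. The largest eigenvalue, 3.4142, is at most the vertex count 4.

x^4 - 6x^3 + 10x^2 - 4x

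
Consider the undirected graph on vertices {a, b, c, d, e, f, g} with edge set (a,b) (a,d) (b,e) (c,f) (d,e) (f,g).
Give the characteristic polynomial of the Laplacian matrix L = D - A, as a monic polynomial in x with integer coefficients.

x^7 - 12x^6 + 55x^5 - 120x^4 + 124x^3 - 48x^2

With the vertex order [a, b, c, d, e, f, g], the degrees are [2, 2, 1, 2, 2, 2, 1], giving D = diag(2, 2, 1, 2, 2, 2, 1) and L = D - A. L has integer entries, so p(x) = det(xI - L) has integer coefficients. Expanding the determinant yields x^7 - 12x^6 + 55x^5 - 120x^4 + 124x^3 - 48x^2. Since p(0) = det(-L) = 0, x divides p(x). There are 2 zeros in the spectrum, matching the 2 components. The largest eigenvalue, 4, is at most the vertex count 7.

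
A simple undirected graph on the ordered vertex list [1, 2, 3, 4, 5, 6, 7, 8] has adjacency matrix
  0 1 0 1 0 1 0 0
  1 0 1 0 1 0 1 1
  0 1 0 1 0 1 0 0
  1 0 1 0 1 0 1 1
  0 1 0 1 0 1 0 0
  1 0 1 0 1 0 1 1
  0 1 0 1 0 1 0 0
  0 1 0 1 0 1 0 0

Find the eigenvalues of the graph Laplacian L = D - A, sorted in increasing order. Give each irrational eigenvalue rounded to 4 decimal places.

[0, 3, 3, 3, 3, 5, 5, 8]

Each diagonal entry of L is the vertex degree and each off-diagonal entry is -1 where an edge is present, 0 otherwise; in the order [1, 2, 3, 4, 5, 6, 7, 8] the diagonal is [3, 5, 3, 5, 3, 5, 3, 3]. The multiplicity of 0 as a Laplacian eigenvalue equals the number of connected components. By the matrix-tree theorem the graph has (1/8) * product of the nonzero eigenvalues = 2025 spanning trees.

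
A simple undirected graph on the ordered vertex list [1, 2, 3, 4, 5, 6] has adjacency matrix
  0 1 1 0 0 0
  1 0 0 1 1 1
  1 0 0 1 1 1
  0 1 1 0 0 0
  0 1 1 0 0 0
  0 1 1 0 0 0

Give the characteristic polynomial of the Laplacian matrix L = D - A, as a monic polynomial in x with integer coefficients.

Reading degrees in the order [1, 2, 3, 4, 5, 6] gives [2, 4, 4, 2, 2, 2]; set D = diag(2, 4, 4, 2, 2, 2) and form L = D - A. The eigenvalues of L are [0, 2, 2, 2, 4, 6]; the characteristic polynomial is the product of (x - lambda_i), which multiplies out to x^6 - 16x^5 + 96x^4 - 272x^3 + 368x^2 - 192x. Since p(0) = det(-L) = 0, x divides p(x). The eigenvalues sum to 16, which equals trace(L) = 2|E|. The largest eigenvalue, 6, is at most the vertex count 6.

x^6 - 16x^5 + 96x^4 - 272x^3 + 368x^2 - 192x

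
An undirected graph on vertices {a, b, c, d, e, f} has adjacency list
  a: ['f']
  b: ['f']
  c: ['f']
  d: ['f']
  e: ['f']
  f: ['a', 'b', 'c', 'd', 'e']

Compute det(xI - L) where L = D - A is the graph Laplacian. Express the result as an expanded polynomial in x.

Each diagonal entry of L is the vertex degree and each off-diagonal entry is -1 where an edge is present, 0 otherwise; in the order [a, b, c, d, e, f] the diagonal is [1, 1, 1, 1, 1, 5]. The eigenvalues of L are [0, 1, 1, 1, 1, 6]; the characteristic polynomial is the product of (x - lambda_i), which multiplies out to x^6 - 10x^5 + 30x^4 - 40x^3 + 25x^2 - 6x. The constant term is 0 because L is singular (the all-ones vector lies in its kernel). By the matrix-tree theorem the graph has (1/6) * product of the nonzero eigenvalues = 1 spanning tree.

x^6 - 10x^5 + 30x^4 - 40x^3 + 25x^2 - 6x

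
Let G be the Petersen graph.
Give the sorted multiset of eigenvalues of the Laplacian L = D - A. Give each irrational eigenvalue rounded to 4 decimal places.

The graph has 10 vertices and degree multiset [3, 3, 3, 3, 3, 3, 3, 3, 3, 3]; D is the diagonal matrix of degrees and L = D - A. The multiplicity of 0 as a Laplacian eigenvalue equals the number of connected components. The eigenvalues sum to 30, which equals trace(L) = 2|E|. There is one zero in the spectrum, matching the 1 component.

[0, 2, 2, 2, 2, 2, 5, 5, 5, 5]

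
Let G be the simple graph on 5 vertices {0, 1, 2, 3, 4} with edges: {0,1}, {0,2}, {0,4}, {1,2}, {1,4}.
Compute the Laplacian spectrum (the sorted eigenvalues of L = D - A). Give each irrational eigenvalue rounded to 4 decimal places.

[0, 0, 2, 4, 4]

Each diagonal entry of L is the vertex degree and each off-diagonal entry is -1 where an edge is present, 0 otherwise; in the order [0, 1, 2, 3, 4] the diagonal is [3, 3, 2, 0, 2]. The multiplicity of 0 as a Laplacian eigenvalue equals the number of connected components. The 2 zero eigenvalues correspond to the 2 connected components.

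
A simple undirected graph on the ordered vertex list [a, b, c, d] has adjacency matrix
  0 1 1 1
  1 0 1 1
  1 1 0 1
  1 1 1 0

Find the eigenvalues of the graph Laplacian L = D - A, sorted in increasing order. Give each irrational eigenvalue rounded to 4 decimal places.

Each diagonal entry of L is the vertex degree and each off-diagonal entry is -1 where an edge is present, 0 otherwise; in the order [a, b, c, d] the diagonal is [3, 3, 3, 3]. Diagonalising L (or applying a numerical eigensolver to the 4x4 matrix) gives the spectrum above. The single zero eigenvalue shows the graph is connected. By the matrix-tree theorem the graph has (1/4) * product of the nonzero eigenvalues = 16 spanning trees.

[0, 4, 4, 4]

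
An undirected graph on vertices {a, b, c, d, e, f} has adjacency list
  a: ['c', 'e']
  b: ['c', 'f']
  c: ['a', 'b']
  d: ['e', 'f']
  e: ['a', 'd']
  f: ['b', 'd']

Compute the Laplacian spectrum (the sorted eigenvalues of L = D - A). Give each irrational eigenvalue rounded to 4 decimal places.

[0, 1, 1, 3, 3, 4]

Reading degrees in the order [a, b, c, d, e, f] gives [2, 2, 2, 2, 2, 2]; set D = diag(2, 2, 2, 2, 2, 2) and form L = D - A. L is symmetric positive semidefinite, so every eigenvalue is real and nonnegative. The largest eigenvalue, 4, is at most the vertex count 6. There is one zero in the spectrum, matching the 1 component.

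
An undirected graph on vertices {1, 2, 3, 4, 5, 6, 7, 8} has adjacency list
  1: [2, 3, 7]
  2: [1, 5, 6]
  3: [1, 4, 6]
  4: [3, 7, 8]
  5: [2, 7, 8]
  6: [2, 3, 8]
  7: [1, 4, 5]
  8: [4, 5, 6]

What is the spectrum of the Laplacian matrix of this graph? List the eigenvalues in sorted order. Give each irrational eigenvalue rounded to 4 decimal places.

[0, 2, 2, 2, 4, 4, 4, 6]

Reading degrees in the order [1, 2, 3, 4, 5, 6, 7, 8] gives [3, 3, 3, 3, 3, 3, 3, 3]; set D = diag(3, 3, 3, 3, 3, 3, 3, 3) and form L = D - A. Diagonalising L (or applying a numerical eigensolver to the 8x8 matrix) gives the spectrum above. The single zero eigenvalue shows the graph is connected. By the matrix-tree theorem the graph has (1/8) * product of the nonzero eigenvalues = 384 spanning trees. The eigenvalues sum to 24, which equals trace(L) = 2|E|.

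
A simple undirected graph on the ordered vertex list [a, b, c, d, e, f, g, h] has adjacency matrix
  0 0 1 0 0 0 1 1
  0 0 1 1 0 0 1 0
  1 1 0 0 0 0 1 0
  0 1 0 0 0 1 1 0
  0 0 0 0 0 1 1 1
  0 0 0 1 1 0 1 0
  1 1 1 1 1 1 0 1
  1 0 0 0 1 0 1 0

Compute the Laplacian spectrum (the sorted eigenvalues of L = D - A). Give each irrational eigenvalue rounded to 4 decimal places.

Each diagonal entry of L is the vertex degree and each off-diagonal entry is -1 where an edge is present, 0 otherwise; in the order [a, b, c, d, e, f, g, h] the diagonal is [3, 3, 3, 3, 3, 3, 7, 3]. Since every row of L sums to 0, the all-ones vector is in the kernel and 0 is an eigenvalue. The eigenvalues sum to 28, which equals trace(L) = 2|E|. By the matrix-tree theorem the graph has (1/8) * product of the nonzero eigenvalues = 841 spanning trees.

[0, 1.7530, 1.7530, 3.4450, 3.4450, 4.8019, 4.8019, 8]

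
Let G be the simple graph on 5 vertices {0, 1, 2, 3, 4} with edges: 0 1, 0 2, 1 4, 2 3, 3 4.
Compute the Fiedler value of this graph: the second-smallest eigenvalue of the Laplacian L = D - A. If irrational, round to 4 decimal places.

Reading degrees in the order [0, 1, 2, 3, 4] gives [2, 2, 2, 2, 2]; set D = diag(2, 2, 2, 2, 2) and form L = D - A. The sorted Laplacian eigenvalues are [0, 1.3820, 1.3820, 3.6180, 3.6180]; the algebraic connectivity is the second entry, 1.3820. There is one zero in the spectrum, matching the 1 component. The eigenvalues sum to 10, which equals trace(L) = 2|E|.

1.3820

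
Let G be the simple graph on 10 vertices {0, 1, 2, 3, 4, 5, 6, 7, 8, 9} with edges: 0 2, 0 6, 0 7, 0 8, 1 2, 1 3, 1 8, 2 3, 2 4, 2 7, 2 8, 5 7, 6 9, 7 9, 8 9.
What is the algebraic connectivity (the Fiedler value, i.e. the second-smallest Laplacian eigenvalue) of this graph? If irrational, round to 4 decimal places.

0.6956

With the vertex order [0, 1, 2, 3, 4, 5, 6, 7, 8, 9], the degrees are [4, 3, 6, 2, 1, 1, 2, 4, 4, 3], giving D = diag(4, 3, 6, 2, 1, 1, 2, 4, 4, 3) and L = D - A. The smallest Laplacian eigenvalue is always 0. The next one, lambda_2 = 0.6956, measures how hard the graph is to disconnect: larger values mean better connectivity.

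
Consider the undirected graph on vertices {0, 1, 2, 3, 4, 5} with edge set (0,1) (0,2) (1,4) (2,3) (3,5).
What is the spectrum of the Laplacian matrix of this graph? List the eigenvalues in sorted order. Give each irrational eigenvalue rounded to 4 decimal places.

[0, 0.2679, 1, 2, 3, 3.7321]

Each diagonal entry of L is the vertex degree and each off-diagonal entry is -1 where an edge is present, 0 otherwise; in the order [0, 1, 2, 3, 4, 5] the diagonal is [2, 2, 2, 2, 1, 1]. Since every row of L sums to 0, the all-ones vector is in the kernel and 0 is an eigenvalue. The single zero eigenvalue shows the graph is connected. The largest eigenvalue, 3.7321, is at most the vertex count 6.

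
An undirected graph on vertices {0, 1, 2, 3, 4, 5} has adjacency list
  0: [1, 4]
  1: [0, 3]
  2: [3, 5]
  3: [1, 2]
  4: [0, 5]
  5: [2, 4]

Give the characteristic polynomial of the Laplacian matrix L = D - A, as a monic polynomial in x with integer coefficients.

x^6 - 12x^5 + 54x^4 - 112x^3 + 105x^2 - 36x

Each diagonal entry of L is the vertex degree and each off-diagonal entry is -1 where an edge is present, 0 otherwise; in the order [0, 1, 2, 3, 4, 5] the diagonal is [2, 2, 2, 2, 2, 2]. L has integer entries, so p(x) = det(xI - L) has integer coefficients. Expanding the determinant yields x^6 - 12x^5 + 54x^4 - 112x^3 + 105x^2 - 36x. Since p(0) = det(-L) = 0, x divides p(x).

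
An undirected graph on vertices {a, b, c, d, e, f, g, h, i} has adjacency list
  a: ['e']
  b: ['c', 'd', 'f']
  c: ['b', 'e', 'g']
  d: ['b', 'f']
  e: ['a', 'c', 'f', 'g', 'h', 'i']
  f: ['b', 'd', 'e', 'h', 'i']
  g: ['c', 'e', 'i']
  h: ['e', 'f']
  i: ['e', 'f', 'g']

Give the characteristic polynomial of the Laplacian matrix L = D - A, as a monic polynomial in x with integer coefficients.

x^9 - 28x^8 + 325x^7 - 2034x^6 + 7476x^5 - 16460x^4 + 21128x^3 - 14414x^2 + 3987x

Each diagonal entry of L is the vertex degree and each off-diagonal entry is -1 where an edge is present, 0 otherwise; in the order [a, b, c, d, e, f, g, h, i] the diagonal is [1, 3, 3, 2, 6, 5, 3, 2, 3]. Computing det(xI - L) by cofactor expansion (or equivalently via sum-over-permutations) gives x^9 - 28x^8 + 325x^7 - 2034x^6 + 7476x^5 - 16460x^4 + 21128x^3 - 14414x^2 + 3987x. The coefficient of x^8 equals -trace(L) = -28, matching the sum of degrees. The largest eigenvalue, 7.2103, is at most the vertex count 9.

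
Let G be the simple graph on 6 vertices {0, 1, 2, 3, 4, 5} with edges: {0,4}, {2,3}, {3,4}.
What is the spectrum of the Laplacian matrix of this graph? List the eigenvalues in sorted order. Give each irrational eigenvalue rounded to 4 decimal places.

With the vertex order [0, 1, 2, 3, 4, 5], the degrees are [1, 0, 1, 2, 2, 0], giving D = diag(1, 0, 1, 2, 2, 0) and L = D - A. The multiplicity of 0 as a Laplacian eigenvalue equals the number of connected components. The 3 zero eigenvalues correspond to the 3 connected components.

[0, 0, 0, 0.5858, 2, 3.4142]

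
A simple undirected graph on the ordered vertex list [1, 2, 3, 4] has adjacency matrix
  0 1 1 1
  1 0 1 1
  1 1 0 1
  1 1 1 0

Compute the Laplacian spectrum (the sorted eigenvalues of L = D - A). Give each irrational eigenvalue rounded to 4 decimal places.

[0, 4, 4, 4]

Reading degrees in the order [1, 2, 3, 4] gives [3, 3, 3, 3]; set D = diag(3, 3, 3, 3) and form L = D - A. Diagonalising L (or applying a numerical eigensolver to the 4x4 matrix) gives the spectrum above. By the matrix-tree theorem the graph has (1/4) * product of the nonzero eigenvalues = 16 spanning trees. The largest eigenvalue, 4, is at most the vertex count 4.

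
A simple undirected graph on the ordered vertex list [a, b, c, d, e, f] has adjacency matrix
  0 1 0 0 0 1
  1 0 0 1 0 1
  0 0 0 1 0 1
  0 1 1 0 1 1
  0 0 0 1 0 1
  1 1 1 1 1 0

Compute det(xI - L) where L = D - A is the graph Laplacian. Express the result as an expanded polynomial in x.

x^6 - 18x^5 + 122x^4 - 386x^3 + 568x^2 - 312x

Reading degrees in the order [a, b, c, d, e, f] gives [2, 3, 2, 4, 2, 5]; set D = diag(2, 3, 2, 4, 2, 5) and form L = D - A. L has integer entries, so p(x) = det(xI - L) has integer coefficients. Expanding the determinant yields x^6 - 18x^5 + 122x^4 - 386x^3 + 568x^2 - 312x. The constant term is 0 because L is singular (the all-ones vector lies in its kernel). There is one zero in the spectrum, matching the 1 component.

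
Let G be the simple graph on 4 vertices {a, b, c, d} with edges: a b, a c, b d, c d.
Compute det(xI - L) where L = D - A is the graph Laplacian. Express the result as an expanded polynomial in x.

Reading degrees in the order [a, b, c, d] gives [2, 2, 2, 2]; set D = diag(2, 2, 2, 2) and form L = D - A. L has integer entries, so p(x) = det(xI - L) has integer coefficients. Expanding the determinant yields x^4 - 8x^3 + 20x^2 - 16x. The constant term is 0 because L is singular (the all-ones vector lies in its kernel).

x^4 - 8x^3 + 20x^2 - 16x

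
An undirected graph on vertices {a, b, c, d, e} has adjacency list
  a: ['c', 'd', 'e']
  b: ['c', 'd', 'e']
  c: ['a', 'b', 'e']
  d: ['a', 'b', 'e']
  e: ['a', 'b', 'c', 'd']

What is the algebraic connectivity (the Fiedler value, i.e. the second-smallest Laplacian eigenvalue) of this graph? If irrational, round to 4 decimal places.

3

Each diagonal entry of L is the vertex degree and each off-diagonal entry is -1 where an edge is present, 0 otherwise; in the order [a, b, c, d, e] the diagonal is [3, 3, 3, 3, 4]. The sorted Laplacian eigenvalues are [0, 3, 3, 5, 5]; the algebraic connectivity is the second entry, 3.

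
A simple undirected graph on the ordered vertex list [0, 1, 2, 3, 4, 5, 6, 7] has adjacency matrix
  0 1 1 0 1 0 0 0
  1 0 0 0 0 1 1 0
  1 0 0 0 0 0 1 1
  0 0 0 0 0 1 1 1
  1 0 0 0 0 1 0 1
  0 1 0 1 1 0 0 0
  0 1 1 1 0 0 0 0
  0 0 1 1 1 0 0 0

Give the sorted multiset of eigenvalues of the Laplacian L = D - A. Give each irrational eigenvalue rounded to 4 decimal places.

Reading degrees in the order [0, 1, 2, 3, 4, 5, 6, 7] gives [3, 3, 3, 3, 3, 3, 3, 3]; set D = diag(3, 3, 3, 3, 3, 3, 3, 3) and form L = D - A. L is symmetric positive semidefinite, so every eigenvalue is real and nonnegative. By the matrix-tree theorem the graph has (1/8) * product of the nonzero eigenvalues = 384 spanning trees.

[0, 2, 2, 2, 4, 4, 4, 6]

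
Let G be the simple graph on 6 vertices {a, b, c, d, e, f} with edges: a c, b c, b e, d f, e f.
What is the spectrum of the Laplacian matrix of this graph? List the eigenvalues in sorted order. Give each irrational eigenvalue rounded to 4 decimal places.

Reading degrees in the order [a, b, c, d, e, f] gives [1, 2, 2, 1, 2, 2]; set D = diag(1, 2, 2, 1, 2, 2) and form L = D - A. The multiplicity of 0 as a Laplacian eigenvalue equals the number of connected components. The eigenvalues sum to 10, which equals trace(L) = 2|E|.

[0, 0.2679, 1, 2, 3, 3.7321]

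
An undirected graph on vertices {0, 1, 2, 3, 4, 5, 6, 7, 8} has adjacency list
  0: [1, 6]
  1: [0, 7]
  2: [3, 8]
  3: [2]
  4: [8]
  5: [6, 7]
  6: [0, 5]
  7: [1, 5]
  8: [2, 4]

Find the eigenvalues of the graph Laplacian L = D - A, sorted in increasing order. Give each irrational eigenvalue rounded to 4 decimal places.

Reading degrees in the order [0, 1, 2, 3, 4, 5, 6, 7, 8] gives [2, 2, 2, 1, 1, 2, 2, 2, 2]; set D = diag(2, 2, 2, 1, 1, 2, 2, 2, 2) and form L = D - A. Since every row of L sums to 0, the all-ones vector is in the kernel and 0 is an eigenvalue. The 2 zero eigenvalues correspond to the 2 connected components. The eigenvalues sum to 16, which equals trace(L) = 2|E|.

[0, 0, 0.5858, 1.3820, 1.3820, 2, 3.4142, 3.6180, 3.6180]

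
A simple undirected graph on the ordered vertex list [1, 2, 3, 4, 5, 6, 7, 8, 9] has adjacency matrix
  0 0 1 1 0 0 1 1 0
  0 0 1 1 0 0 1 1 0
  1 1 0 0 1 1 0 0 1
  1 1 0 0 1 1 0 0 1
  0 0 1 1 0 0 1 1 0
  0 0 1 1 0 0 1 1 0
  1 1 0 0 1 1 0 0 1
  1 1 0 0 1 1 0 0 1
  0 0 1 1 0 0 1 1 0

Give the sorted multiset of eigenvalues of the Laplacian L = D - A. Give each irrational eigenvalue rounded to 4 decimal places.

[0, 4, 4, 4, 4, 5, 5, 5, 9]

Each diagonal entry of L is the vertex degree and each off-diagonal entry is -1 where an edge is present, 0 otherwise; in the order [1, 2, 3, 4, 5, 6, 7, 8, 9] the diagonal is [4, 4, 5, 5, 4, 4, 5, 5, 4]. L is symmetric positive semidefinite, so every eigenvalue is real and nonnegative.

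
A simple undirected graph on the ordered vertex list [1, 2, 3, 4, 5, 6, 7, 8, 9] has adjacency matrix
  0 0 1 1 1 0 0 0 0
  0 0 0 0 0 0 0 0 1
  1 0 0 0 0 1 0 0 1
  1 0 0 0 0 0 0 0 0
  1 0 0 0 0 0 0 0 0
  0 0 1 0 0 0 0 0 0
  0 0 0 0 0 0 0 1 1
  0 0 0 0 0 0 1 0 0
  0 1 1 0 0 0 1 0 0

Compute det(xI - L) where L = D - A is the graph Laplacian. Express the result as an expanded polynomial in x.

With the vertex order [1, 2, 3, 4, 5, 6, 7, 8, 9], the degrees are [3, 1, 3, 1, 1, 1, 2, 1, 3], giving D = diag(3, 1, 3, 1, 1, 1, 2, 1, 3) and L = D - A. Computing det(xI - L) by cofactor expansion (or equivalently via sum-over-permutations) gives x^9 - 16x^8 + 102x^7 - 334x^6 + 606x^5 - 616x^4 + 340x^3 - 92x^2 + 9x. The coefficient of x^8 equals -trace(L) = -16, matching the sum of degrees.

x^9 - 16x^8 + 102x^7 - 334x^6 + 606x^5 - 616x^4 + 340x^3 - 92x^2 + 9x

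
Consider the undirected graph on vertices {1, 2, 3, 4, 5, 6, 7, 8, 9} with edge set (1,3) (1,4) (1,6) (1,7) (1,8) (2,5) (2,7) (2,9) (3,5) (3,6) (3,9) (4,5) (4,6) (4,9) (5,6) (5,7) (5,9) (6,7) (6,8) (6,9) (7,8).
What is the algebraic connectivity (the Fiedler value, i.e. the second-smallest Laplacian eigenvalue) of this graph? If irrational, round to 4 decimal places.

2.2891

With the vertex order [1, 2, 3, 4, 5, 6, 7, 8, 9], the degrees are [5, 3, 4, 4, 6, 7, 5, 3, 5], giving D = diag(5, 3, 4, 4, 6, 7, 5, 3, 5) and L = D - A. The smallest Laplacian eigenvalue is always 0. The next one, lambda_2 = 2.2891, measures how hard the graph is to disconnect: larger values mean better connectivity. There is one zero in the spectrum, matching the 1 component. The eigenvalues sum to 42, which equals trace(L) = 2|E|.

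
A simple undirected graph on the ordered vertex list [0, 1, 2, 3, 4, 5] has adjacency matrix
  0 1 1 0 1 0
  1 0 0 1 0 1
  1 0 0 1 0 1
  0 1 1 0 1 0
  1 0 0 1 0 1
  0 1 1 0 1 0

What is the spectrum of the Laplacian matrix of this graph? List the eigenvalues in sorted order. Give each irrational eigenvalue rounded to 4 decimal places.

With the vertex order [0, 1, 2, 3, 4, 5], the degrees are [3, 3, 3, 3, 3, 3], giving D = diag(3, 3, 3, 3, 3, 3) and L = D - A. Since every row of L sums to 0, the all-ones vector is in the kernel and 0 is an eigenvalue. The single zero eigenvalue shows the graph is connected. The eigenvalues sum to 18, which equals trace(L) = 2|E|.

[0, 3, 3, 3, 3, 6]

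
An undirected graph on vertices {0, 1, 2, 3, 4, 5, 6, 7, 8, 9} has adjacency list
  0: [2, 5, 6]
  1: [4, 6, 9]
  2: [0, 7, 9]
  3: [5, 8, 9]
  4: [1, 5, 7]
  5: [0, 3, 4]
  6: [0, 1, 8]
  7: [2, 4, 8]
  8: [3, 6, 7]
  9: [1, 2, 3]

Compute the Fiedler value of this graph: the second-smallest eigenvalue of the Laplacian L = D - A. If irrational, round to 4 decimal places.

Each diagonal entry of L is the vertex degree and each off-diagonal entry is -1 where an edge is present, 0 otherwise; in the order [0, 1, 2, 3, 4, 5, 6, 7, 8, 9] the diagonal is [3, 3, 3, 3, 3, 3, 3, 3, 3, 3]. The sorted Laplacian eigenvalues are [0, 2, 2, 2, 2, 2, 5, 5, 5, 5]; the algebraic connectivity is the second entry, 2. By the matrix-tree theorem the graph has (1/10) * product of the nonzero eigenvalues = 2000 spanning trees.

2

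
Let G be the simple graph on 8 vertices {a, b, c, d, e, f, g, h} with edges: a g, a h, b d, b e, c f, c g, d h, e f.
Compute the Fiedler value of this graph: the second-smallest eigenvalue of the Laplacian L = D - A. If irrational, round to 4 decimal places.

0.5858

Reading degrees in the order [a, b, c, d, e, f, g, h] gives [2, 2, 2, 2, 2, 2, 2, 2]; set D = diag(2, 2, 2, 2, 2, 2, 2, 2) and form L = D - A. The smallest Laplacian eigenvalue is always 0. The next one, lambda_2 = 0.5858, measures how hard the graph is to disconnect: larger values mean better connectivity. There is one zero in the spectrum, matching the 1 component.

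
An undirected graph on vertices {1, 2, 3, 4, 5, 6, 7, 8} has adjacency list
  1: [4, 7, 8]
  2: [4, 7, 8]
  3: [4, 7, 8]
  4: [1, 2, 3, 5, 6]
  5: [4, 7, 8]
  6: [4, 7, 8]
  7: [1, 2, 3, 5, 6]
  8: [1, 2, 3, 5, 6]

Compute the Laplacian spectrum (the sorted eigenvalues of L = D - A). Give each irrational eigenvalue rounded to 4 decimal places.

Reading degrees in the order [1, 2, 3, 4, 5, 6, 7, 8] gives [3, 3, 3, 5, 3, 3, 5, 5]; set D = diag(3, 3, 3, 5, 3, 3, 5, 5) and form L = D - A. Diagonalising L (or applying a numerical eigensolver to the 8x8 matrix) gives the spectrum above.

[0, 3, 3, 3, 3, 5, 5, 8]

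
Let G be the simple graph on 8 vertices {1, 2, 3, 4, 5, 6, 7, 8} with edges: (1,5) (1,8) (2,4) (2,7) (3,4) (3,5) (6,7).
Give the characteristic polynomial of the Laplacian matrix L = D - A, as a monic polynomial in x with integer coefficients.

With the vertex order [1, 2, 3, 4, 5, 6, 7, 8], the degrees are [2, 2, 2, 2, 2, 1, 2, 1], giving D = diag(2, 2, 2, 2, 2, 1, 2, 1) and L = D - A. L has integer entries, so p(x) = det(xI - L) has integer coefficients. Expanding the determinant yields x^8 - 14x^7 + 78x^6 - 220x^5 + 330x^4 - 252x^3 + 84x^2 - 8x. The constant term is 0 because L is singular (the all-ones vector lies in its kernel).

x^8 - 14x^7 + 78x^6 - 220x^5 + 330x^4 - 252x^3 + 84x^2 - 8x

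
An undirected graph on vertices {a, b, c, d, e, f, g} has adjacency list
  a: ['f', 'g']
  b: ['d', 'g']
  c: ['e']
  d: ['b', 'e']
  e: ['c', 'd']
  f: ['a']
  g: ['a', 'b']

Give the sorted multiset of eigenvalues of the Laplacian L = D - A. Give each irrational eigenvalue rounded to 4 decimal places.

Reading degrees in the order [a, b, c, d, e, f, g] gives [2, 2, 1, 2, 2, 1, 2]; set D = diag(2, 2, 1, 2, 2, 1, 2) and form L = D - A. Since every row of L sums to 0, the all-ones vector is in the kernel and 0 is an eigenvalue.

[0, 0.1981, 0.7530, 1.5550, 2.4450, 3.2470, 3.8019]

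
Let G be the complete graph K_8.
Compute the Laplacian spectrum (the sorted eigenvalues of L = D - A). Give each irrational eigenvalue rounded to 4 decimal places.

[0, 8, 8, 8, 8, 8, 8, 8]

The graph has 8 vertices and degree multiset [7, 7, 7, 7, 7, 7, 7, 7]; D is the diagonal matrix of degrees and L = D - A. L is symmetric positive semidefinite, so every eigenvalue is real and nonnegative. There is one zero in the spectrum, matching the 1 component.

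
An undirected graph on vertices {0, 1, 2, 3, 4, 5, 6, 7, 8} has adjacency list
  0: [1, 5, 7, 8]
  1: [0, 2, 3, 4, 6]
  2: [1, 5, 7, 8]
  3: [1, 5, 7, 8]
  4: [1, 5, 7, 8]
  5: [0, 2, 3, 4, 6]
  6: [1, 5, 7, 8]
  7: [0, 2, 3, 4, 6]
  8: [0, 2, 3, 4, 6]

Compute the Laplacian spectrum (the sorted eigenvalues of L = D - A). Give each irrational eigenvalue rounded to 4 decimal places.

[0, 4, 4, 4, 4, 5, 5, 5, 9]

Each diagonal entry of L is the vertex degree and each off-diagonal entry is -1 where an edge is present, 0 otherwise; in the order [0, 1, 2, 3, 4, 5, 6, 7, 8] the diagonal is [4, 5, 4, 4, 4, 5, 4, 5, 5]. L is symmetric positive semidefinite, so every eigenvalue is real and nonnegative. The single zero eigenvalue shows the graph is connected. The eigenvalues sum to 40, which equals trace(L) = 2|E|.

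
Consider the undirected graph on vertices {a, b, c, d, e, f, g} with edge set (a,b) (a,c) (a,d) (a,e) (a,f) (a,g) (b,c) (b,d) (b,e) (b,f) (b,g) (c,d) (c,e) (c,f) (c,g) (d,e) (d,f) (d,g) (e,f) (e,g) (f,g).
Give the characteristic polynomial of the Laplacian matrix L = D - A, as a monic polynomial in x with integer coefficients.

Each diagonal entry of L is the vertex degree and each off-diagonal entry is -1 where an edge is present, 0 otherwise; in the order [a, b, c, d, e, f, g] the diagonal is [6, 6, 6, 6, 6, 6, 6]. L has integer entries, so p(x) = det(xI - L) has integer coefficients. Expanding the determinant yields x^7 - 42x^6 + 735x^5 - 6860x^4 + 36015x^3 - 100842x^2 + 117649x. Since p(0) = det(-L) = 0, x divides p(x). By the matrix-tree theorem the graph has (1/7) * product of the nonzero eigenvalues = 16807 spanning trees. The eigenvalues sum to 42, which equals trace(L) = 2|E|.

x^7 - 42x^6 + 735x^5 - 6860x^4 + 36015x^3 - 100842x^2 + 117649x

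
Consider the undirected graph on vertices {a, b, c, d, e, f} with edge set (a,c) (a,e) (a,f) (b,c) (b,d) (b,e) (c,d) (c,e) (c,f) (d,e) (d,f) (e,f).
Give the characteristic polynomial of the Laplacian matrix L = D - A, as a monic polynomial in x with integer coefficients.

x^6 - 24x^5 + 226x^4 - 1040x^3 + 2328x^2 - 2016x

Each diagonal entry of L is the vertex degree and each off-diagonal entry is -1 where an edge is present, 0 otherwise; in the order [a, b, c, d, e, f] the diagonal is [3, 3, 5, 4, 5, 4]. L has integer entries, so p(x) = det(xI - L) has integer coefficients. Expanding the determinant yields x^6 - 24x^5 + 226x^4 - 1040x^3 + 2328x^2 - 2016x. Since p(0) = det(-L) = 0, x divides p(x). By the matrix-tree theorem the graph has (1/6) * product of the nonzero eigenvalues = 336 spanning trees. There is one zero in the spectrum, matching the 1 component.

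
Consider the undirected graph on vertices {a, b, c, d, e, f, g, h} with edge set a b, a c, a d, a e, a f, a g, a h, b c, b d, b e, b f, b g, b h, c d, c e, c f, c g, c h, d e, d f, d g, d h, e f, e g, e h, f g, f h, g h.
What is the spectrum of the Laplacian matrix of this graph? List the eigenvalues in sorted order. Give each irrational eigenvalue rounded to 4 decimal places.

Reading degrees in the order [a, b, c, d, e, f, g, h] gives [7, 7, 7, 7, 7, 7, 7, 7]; set D = diag(7, 7, 7, 7, 7, 7, 7, 7) and form L = D - A. Since every row of L sums to 0, the all-ones vector is in the kernel and 0 is an eigenvalue. The single zero eigenvalue shows the graph is connected.

[0, 8, 8, 8, 8, 8, 8, 8]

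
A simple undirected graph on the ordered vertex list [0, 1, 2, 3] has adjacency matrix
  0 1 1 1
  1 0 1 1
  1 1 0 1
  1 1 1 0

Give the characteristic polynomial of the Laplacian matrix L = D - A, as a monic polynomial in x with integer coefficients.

x^4 - 12x^3 + 48x^2 - 64x

Each diagonal entry of L is the vertex degree and each off-diagonal entry is -1 where an edge is present, 0 otherwise; in the order [0, 1, 2, 3] the diagonal is [3, 3, 3, 3]. Computing det(xI - L) by cofactor expansion (or equivalently via sum-over-permutations) gives x^4 - 12x^3 + 48x^2 - 64x. The coefficient of x^3 equals -trace(L) = -12, matching the sum of degrees.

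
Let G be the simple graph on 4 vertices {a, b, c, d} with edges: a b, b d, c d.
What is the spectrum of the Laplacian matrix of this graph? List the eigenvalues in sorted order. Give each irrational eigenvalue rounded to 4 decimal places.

Reading degrees in the order [a, b, c, d] gives [1, 2, 1, 2]; set D = diag(1, 2, 1, 2) and form L = D - A. Since every row of L sums to 0, the all-ones vector is in the kernel and 0 is an eigenvalue. The single zero eigenvalue shows the graph is connected. The eigenvalues sum to 6, which equals trace(L) = 2|E|. By the matrix-tree theorem the graph has (1/4) * product of the nonzero eigenvalues = 1 spanning tree.

[0, 0.5858, 2, 3.4142]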